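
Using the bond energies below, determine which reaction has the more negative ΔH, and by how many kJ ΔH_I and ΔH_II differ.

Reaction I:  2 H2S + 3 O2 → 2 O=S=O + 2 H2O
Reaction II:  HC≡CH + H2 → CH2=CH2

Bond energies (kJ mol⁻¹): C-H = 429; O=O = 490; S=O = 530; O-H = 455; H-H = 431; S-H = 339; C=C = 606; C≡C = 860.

Reaction I:
  Bonds broken (reactants):
    O=O: 3 × 490 = 1470
    S-H: 4 × 339 = 1356
    Σ(broken) = 2826 kJ
  Bonds formed (products):
    O-H: 4 × 455 = 1820
    S=O: 4 × 530 = 2120
    Σ(formed) = 3940 kJ
  ΔH_I = 2826 − 3940 = −1114 kJ
Reaction II:
  Bonds broken (reactants):
    C≡C: 1 × 860 = 860
    C-H: 2 × 429 = 858
    H-H: 1 × 431 = 431
    Σ(broken) = 2149 kJ
  Bonds formed (products):
    C-H: 4 × 429 = 1716
    C=C: 1 × 606 = 606
    Σ(formed) = 2322 kJ
  ΔH_II = 2149 − 2322 = −173 kJ
ΔH_I − ΔH_II = −941 kJ, so reaction I has the more negative ΔH; |ΔH_I − ΔH_II| = 941 kJ.

Reaction I, by 941 kJ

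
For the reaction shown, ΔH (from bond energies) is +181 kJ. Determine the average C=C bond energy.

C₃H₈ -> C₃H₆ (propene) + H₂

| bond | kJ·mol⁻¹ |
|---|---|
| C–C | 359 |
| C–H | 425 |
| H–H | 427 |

D(C=C) ≈ 601 kJ/mol

Let D be the C=C bond energy.
Σ(broken) = 2×359 + 8×425 = 4118
Σ(formed) = 1×359 + 6×425 + 1×D + 1×427 = 3336 + D
ΔH = Σ(broken) − Σ(formed) = (4118) − (3336 + D) = +782 − D
Setting this equal to +181 kJ gives D = 601 kJ/mol.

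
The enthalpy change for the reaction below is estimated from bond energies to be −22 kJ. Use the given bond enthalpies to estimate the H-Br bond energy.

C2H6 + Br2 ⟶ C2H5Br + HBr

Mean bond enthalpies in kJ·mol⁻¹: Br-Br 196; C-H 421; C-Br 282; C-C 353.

Let D be the H-Br bond energy.
Σ(broken) = 1×196 + 1×353 + 6×421 = 3075
Σ(formed) = 1×282 + 1×353 + 5×421 + 1×D = 2740 + D
ΔH = Σ(broken) − Σ(formed) = (3075) − (2740 + D) = +335 − D
Setting this equal to −22 kJ gives D = 357 kJ/mol.

D(H-Br) ≈ 357 kJ/mol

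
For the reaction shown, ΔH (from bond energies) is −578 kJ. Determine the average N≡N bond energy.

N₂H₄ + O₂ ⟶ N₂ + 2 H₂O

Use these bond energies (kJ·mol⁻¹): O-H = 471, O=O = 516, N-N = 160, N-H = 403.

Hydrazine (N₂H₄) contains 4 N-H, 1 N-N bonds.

Let D be the N≡N bond energy.
Σ(broken) = 4×403 + 1×160 + 1×516 = 2288
Σ(formed) = 1×D + 4×471 = 1884 + D
ΔH = Σ(broken) − Σ(formed) = (2288) − (1884 + D) = +404 − D
Setting this equal to −578 kJ gives D = 982 kJ/mol.

D(N≡N) ≈ 982 kJ/mol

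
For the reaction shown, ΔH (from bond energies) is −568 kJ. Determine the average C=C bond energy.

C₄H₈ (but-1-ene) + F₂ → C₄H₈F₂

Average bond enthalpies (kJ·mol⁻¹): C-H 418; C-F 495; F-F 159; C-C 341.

D(C=C) ≈ 604 kJ/mol

Let D be the C=C bond energy.
Σ(broken) = 2×341 + 8×418 + 1×D + 1×159 = 4185 + D
Σ(formed) = 3×341 + 2×495 + 8×418 = 5357
ΔH = Σ(broken) − Σ(formed) = (4185 + D) − (5357) = −1172 + D
Setting this equal to −568 kJ gives D = 604 kJ/mol.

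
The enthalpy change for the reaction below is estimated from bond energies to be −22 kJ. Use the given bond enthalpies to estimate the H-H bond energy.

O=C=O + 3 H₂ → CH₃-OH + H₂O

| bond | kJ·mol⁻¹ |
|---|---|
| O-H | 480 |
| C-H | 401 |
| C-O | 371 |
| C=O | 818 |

D(H-H) ≈ 452 kJ/mol

Let D be the H-H bond energy.
Σ(broken) = 2×818 + 3×D = 1636 + 3D
Σ(formed) = 3×401 + 1×371 + 3×480 = 3014
ΔH = Σ(broken) − Σ(formed) = (1636 + 3D) − (3014) = −1378 + 3D
Setting this equal to −22 kJ gives 3D = 1356, so D = 452 kJ/mol.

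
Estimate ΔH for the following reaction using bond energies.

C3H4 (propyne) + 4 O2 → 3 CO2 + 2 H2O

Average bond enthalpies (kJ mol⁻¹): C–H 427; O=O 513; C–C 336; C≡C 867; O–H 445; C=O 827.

Bonds broken (reactants):
  C≡C: 1 × 867 = 867
  C–C: 1 × 336 = 336
  C–H: 4 × 427 = 1708
  O=O: 4 × 513 = 2052
  Σ(broken) = 4963 kJ
Bonds formed (products):
  C=O: 6 × 827 = 4962
  O–H: 4 × 445 = 1780
  Σ(formed) = 6742 kJ
ΔH = Σ(broken) − Σ(formed) = 4963 − 6742 = −1779 kJ

ΔH ≈ −1779 kJ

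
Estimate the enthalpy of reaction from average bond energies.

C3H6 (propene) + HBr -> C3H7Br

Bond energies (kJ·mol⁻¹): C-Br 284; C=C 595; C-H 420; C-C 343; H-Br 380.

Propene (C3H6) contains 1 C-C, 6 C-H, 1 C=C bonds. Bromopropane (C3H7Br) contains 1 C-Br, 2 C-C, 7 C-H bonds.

ΔH ≈ −72 kJ

Bonds broken (reactants):
  C-C: 1 × 343 = 343
  C-H: 6 × 420 = 2520
  C=C: 1 × 595 = 595
  H-Br: 1 × 380 = 380
  Σ(broken) = 3838 kJ
Bonds formed (products):
  C-Br: 1 × 284 = 284
  C-C: 2 × 343 = 686
  C-H: 7 × 420 = 2940
  Σ(formed) = 3910 kJ
ΔH = Σ(broken) − Σ(formed) = 3838 − 3910 = −72 kJ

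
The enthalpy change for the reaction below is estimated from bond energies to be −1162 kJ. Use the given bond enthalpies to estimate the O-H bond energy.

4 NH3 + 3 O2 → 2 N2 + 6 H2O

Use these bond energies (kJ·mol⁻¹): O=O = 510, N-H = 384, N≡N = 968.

Let D be the O-H bond energy.
Σ(broken) = 12×384 + 3×510 = 6138
Σ(formed) = 2×968 + 12×D = 1936 + 12D
ΔH = Σ(broken) − Σ(formed) = (6138) − (1936 + 12D) = +4202 − 12D
Setting this equal to −1162 kJ gives 12D = 5364, so D = 447 kJ/mol.

D(O-H) ≈ 447 kJ/mol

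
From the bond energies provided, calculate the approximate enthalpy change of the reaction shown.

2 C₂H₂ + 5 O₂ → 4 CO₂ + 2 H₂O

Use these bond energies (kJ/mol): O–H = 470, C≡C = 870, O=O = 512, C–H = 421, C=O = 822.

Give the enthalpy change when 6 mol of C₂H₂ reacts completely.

Bonds broken (reactants):
  C≡C: 2 × 870 = 1740
  C–H: 4 × 421 = 1684
  O=O: 5 × 512 = 2560
  Σ(broken) = 5984 kJ
Bonds formed (products):
  C=O: 8 × 822 = 6576
  O–H: 4 × 470 = 1880
  Σ(formed) = 8456 kJ
ΔH = Σ(broken) − Σ(formed) = 5984 − 8456 = −2472 kJ
For 3× the reaction as written: 3 × (−2472) = −7416 kJ

ΔH = −7416 kJ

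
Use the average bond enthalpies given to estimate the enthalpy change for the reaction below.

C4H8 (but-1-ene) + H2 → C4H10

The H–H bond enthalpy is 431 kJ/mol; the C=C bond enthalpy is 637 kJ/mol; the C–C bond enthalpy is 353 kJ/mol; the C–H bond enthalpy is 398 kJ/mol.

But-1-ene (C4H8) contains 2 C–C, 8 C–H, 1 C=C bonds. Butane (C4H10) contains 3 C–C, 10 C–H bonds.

ΔH ≈ −81 kJ

Bonds broken (reactants):
  C–C: 2 × 353 = 706
  C–H: 8 × 398 = 3184
  C=C: 1 × 637 = 637
  H–H: 1 × 431 = 431
  Σ(broken) = 4958 kJ
Bonds formed (products):
  C–C: 3 × 353 = 1059
  C–H: 10 × 398 = 3980
  Σ(formed) = 5039 kJ
ΔH = Σ(broken) − Σ(formed) = 4958 − 5039 = −81 kJ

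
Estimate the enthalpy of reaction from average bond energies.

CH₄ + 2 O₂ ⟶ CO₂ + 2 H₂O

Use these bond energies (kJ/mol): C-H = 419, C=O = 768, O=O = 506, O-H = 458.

ΔH ≈ −680 kJ

Bonds broken (reactants):
  C-H: 4 × 419 = 1676
  O=O: 2 × 506 = 1012
  Σ(broken) = 2688 kJ
Bonds formed (products):
  C=O: 2 × 768 = 1536
  O-H: 4 × 458 = 1832
  Σ(formed) = 3368 kJ
ΔH = Σ(broken) − Σ(formed) = 2688 − 3368 = −680 kJ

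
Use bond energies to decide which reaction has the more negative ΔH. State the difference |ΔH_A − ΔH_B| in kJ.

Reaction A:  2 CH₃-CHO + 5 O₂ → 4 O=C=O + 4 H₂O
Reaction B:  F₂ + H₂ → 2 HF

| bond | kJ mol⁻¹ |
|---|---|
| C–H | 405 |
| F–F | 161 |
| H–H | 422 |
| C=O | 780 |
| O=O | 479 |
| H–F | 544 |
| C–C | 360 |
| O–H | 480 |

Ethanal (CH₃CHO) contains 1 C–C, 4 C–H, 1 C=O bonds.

Reaction A:
  Bonds broken (reactants):
    C–C: 2 × 360 = 720
    C–H: 8 × 405 = 3240
    C=O: 2 × 780 = 1560
    O=O: 5 × 479 = 2395
    Σ(broken) = 7915 kJ
  Bonds formed (products):
    C=O: 8 × 780 = 6240
    O–H: 8 × 480 = 3840
    Σ(formed) = 10080 kJ
  ΔH_A = 7915 − 10080 = −2165 kJ
Reaction B:
  Bonds broken (reactants):
    F–F: 1 × 161 = 161
    H–H: 1 × 422 = 422
    Σ(broken) = 583 kJ
  Bonds formed (products):
    H–F: 2 × 544 = 1088
    Σ(formed) = 1088 kJ
  ΔH_B = 583 − 1088 = −505 kJ
ΔH_A − ΔH_B = −1660 kJ, so reaction A has the more negative ΔH; |ΔH_A − ΔH_B| = 1660 kJ.

Reaction A, by 1660 kJ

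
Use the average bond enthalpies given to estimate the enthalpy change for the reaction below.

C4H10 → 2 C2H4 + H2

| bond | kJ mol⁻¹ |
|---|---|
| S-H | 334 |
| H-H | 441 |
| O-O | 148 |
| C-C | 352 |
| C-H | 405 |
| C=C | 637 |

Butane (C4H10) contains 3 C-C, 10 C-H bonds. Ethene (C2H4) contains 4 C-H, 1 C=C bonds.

ΔH ≈ +151 kJ

Bonds broken (reactants):
  C-C: 3 × 352 = 1056
  C-H: 10 × 405 = 4050
  Σ(broken) = 5106 kJ
Bonds formed (products):
  C-H: 8 × 405 = 3240
  C=C: 2 × 637 = 1274
  H-H: 1 × 441 = 441
  Σ(formed) = 4955 kJ
ΔH = Σ(broken) − Σ(formed) = 5106 − 4955 = +151 kJ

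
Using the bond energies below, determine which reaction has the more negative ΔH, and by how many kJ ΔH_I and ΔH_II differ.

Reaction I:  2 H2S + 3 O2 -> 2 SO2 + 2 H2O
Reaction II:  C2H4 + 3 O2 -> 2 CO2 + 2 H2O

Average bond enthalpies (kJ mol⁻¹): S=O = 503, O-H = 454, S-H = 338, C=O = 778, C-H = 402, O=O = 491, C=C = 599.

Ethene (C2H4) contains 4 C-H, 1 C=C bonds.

Reaction II, by 245 kJ

Reaction I:
  Bonds broken (reactants):
    O=O: 3 × 491 = 1473
    S-H: 4 × 338 = 1352
    Σ(broken) = 2825 kJ
  Bonds formed (products):
    O-H: 4 × 454 = 1816
    S=O: 4 × 503 = 2012
    Σ(formed) = 3828 kJ
  ΔH_I = 2825 − 3828 = −1003 kJ
Reaction II:
  Bonds broken (reactants):
    C-H: 4 × 402 = 1608
    C=C: 1 × 599 = 599
    O=O: 3 × 491 = 1473
    Σ(broken) = 3680 kJ
  Bonds formed (products):
    C=O: 4 × 778 = 3112
    O-H: 4 × 454 = 1816
    Σ(formed) = 4928 kJ
  ΔH_II = 3680 − 4928 = −1248 kJ
ΔH_I − ΔH_II = +245 kJ, so reaction II has the more negative ΔH; |ΔH_I − ΔH_II| = 245 kJ.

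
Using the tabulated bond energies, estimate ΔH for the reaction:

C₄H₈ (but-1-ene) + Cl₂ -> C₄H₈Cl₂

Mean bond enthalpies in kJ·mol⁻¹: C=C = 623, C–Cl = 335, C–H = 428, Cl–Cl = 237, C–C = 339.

ΔH ≈ −149 kJ

Bonds broken (reactants):
  C–C: 2 × 339 = 678
  C–H: 8 × 428 = 3424
  C=C: 1 × 623 = 623
  Cl–Cl: 1 × 237 = 237
  Σ(broken) = 4962 kJ
Bonds formed (products):
  C–C: 3 × 339 = 1017
  C–Cl: 2 × 335 = 670
  C–H: 8 × 428 = 3424
  Σ(formed) = 5111 kJ
ΔH = Σ(broken) − Σ(formed) = 4962 − 5111 = −149 kJ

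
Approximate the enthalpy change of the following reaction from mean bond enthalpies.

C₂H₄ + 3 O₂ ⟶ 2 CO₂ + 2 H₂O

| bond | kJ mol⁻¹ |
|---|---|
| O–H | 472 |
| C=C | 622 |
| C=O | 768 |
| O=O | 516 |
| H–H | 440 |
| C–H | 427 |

Bonds broken (reactants):
  C–H: 4 × 427 = 1708
  C=C: 1 × 622 = 622
  O=O: 3 × 516 = 1548
  Σ(broken) = 3878 kJ
Bonds formed (products):
  C=O: 4 × 768 = 3072
  O–H: 4 × 472 = 1888
  Σ(formed) = 4960 kJ
ΔH = Σ(broken) − Σ(formed) = 3878 − 4960 = −1082 kJ

ΔH ≈ −1082 kJ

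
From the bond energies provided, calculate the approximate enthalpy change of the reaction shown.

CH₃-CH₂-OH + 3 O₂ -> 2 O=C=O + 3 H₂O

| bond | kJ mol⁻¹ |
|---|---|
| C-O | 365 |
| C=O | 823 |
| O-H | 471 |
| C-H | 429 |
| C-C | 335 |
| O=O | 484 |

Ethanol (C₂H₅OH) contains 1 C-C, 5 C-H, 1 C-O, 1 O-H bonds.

ΔH ≈ −1350 kJ

Bonds broken (reactants):
  C-C: 1 × 335 = 335
  C-H: 5 × 429 = 2145
  C-O: 1 × 365 = 365
  O-H: 1 × 471 = 471
  O=O: 3 × 484 = 1452
  Σ(broken) = 4768 kJ
Bonds formed (products):
  C=O: 4 × 823 = 3292
  O-H: 6 × 471 = 2826
  Σ(formed) = 6118 kJ
ΔH = Σ(broken) − Σ(formed) = 4768 − 6118 = −1350 kJ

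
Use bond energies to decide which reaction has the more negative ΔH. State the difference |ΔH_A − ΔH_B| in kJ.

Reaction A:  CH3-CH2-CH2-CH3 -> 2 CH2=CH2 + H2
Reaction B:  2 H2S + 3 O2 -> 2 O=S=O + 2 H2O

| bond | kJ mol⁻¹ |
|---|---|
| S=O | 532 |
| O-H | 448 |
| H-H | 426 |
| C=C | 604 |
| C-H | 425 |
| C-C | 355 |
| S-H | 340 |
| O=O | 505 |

Reaction B, by 1326 kJ

Reaction A:
  Bonds broken (reactants):
    C-C: 3 × 355 = 1065
    C-H: 10 × 425 = 4250
    Σ(broken) = 5315 kJ
  Bonds formed (products):
    C-H: 8 × 425 = 3400
    C=C: 2 × 604 = 1208
    H-H: 1 × 426 = 426
    Σ(formed) = 5034 kJ
  ΔH_A = 5315 − 5034 = +281 kJ
Reaction B:
  Bonds broken (reactants):
    O=O: 3 × 505 = 1515
    S-H: 4 × 340 = 1360
    Σ(broken) = 2875 kJ
  Bonds formed (products):
    O-H: 4 × 448 = 1792
    S=O: 4 × 532 = 2128
    Σ(formed) = 3920 kJ
  ΔH_B = 2875 − 3920 = −1045 kJ
ΔH_A − ΔH_B = +1326 kJ, so reaction B has the more negative ΔH; |ΔH_A − ΔH_B| = 1326 kJ.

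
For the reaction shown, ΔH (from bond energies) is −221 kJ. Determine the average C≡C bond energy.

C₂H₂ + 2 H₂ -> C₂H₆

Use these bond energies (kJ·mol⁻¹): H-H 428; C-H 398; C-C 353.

D(C≡C) ≈ 868 kJ/mol

Let D be the C≡C bond energy.
Σ(broken) = 1×D + 2×398 + 2×428 = 1652 + D
Σ(formed) = 1×353 + 6×398 = 2741
ΔH = Σ(broken) − Σ(formed) = (1652 + D) − (2741) = −1089 + D
Setting this equal to −221 kJ gives D = 868 kJ/mol.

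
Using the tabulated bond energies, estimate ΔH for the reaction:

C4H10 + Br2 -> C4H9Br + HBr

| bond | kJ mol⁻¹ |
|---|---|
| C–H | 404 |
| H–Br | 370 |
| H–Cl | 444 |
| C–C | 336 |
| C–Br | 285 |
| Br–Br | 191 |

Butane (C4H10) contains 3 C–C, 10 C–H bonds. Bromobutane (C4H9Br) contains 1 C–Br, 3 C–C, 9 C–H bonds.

ΔH ≈ −60 kJ

Bonds broken (reactants):
  Br–Br: 1 × 191 = 191
  C–C: 3 × 336 = 1008
  C–H: 10 × 404 = 4040
  Σ(broken) = 5239 kJ
Bonds formed (products):
  C–Br: 1 × 285 = 285
  C–C: 3 × 336 = 1008
  C–H: 9 × 404 = 3636
  H–Br: 1 × 370 = 370
  Σ(formed) = 5299 kJ
ΔH = Σ(broken) − Σ(formed) = 5239 − 5299 = −60 kJ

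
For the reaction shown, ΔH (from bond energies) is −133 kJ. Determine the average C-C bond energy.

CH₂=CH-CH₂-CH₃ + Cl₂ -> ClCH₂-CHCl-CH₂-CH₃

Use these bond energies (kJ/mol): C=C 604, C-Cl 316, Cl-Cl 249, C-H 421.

D(C-C) ≈ 354 kJ/mol

Let D be the C-C bond energy.
Σ(broken) = 2×D + 8×421 + 1×604 + 1×249 = 4221 + 2D
Σ(formed) = 3×D + 2×316 + 8×421 = 4000 + 3D
ΔH = Σ(broken) − Σ(formed) = (4221 + 2D) − (4000 + 3D) = +221 − D
Setting this equal to −133 kJ gives D = 354 kJ/mol.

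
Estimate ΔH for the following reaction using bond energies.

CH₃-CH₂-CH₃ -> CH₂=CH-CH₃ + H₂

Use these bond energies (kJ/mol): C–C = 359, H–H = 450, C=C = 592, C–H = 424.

ΔH ≈ +165 kJ

Bonds broken (reactants):
  C–C: 2 × 359 = 718
  C–H: 8 × 424 = 3392
  Σ(broken) = 4110 kJ
Bonds formed (products):
  C–C: 1 × 359 = 359
  C–H: 6 × 424 = 2544
  C=C: 1 × 592 = 592
  H–H: 1 × 450 = 450
  Σ(formed) = 3945 kJ
ΔH = Σ(broken) − Σ(formed) = 4110 − 3945 = +165 kJ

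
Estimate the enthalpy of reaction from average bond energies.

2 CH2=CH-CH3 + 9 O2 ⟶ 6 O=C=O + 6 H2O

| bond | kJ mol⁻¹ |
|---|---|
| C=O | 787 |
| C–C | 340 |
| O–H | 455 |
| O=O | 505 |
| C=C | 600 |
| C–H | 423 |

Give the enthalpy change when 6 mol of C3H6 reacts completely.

Bonds broken (reactants):
  C–C: 2 × 340 = 680
  C–H: 12 × 423 = 5076
  C=C: 2 × 600 = 1200
  O=O: 9 × 505 = 4545
  Σ(broken) = 11501 kJ
Bonds formed (products):
  C=O: 12 × 787 = 9444
  O–H: 12 × 455 = 5460
  Σ(formed) = 14904 kJ
ΔH = Σ(broken) − Σ(formed) = 11501 − 14904 = −3403 kJ
For 3× the reaction as written: 3 × (−3403) = −10209 kJ

ΔH = −10209 kJ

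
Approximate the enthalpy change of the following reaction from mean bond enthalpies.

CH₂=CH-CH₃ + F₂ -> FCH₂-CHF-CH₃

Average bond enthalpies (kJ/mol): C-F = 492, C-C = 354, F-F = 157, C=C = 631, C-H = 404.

Bonds broken (reactants):
  C-C: 1 × 354 = 354
  C-H: 6 × 404 = 2424
  C=C: 1 × 631 = 631
  F-F: 1 × 157 = 157
  Σ(broken) = 3566 kJ
Bonds formed (products):
  C-C: 2 × 354 = 708
  C-F: 2 × 492 = 984
  C-H: 6 × 404 = 2424
  Σ(formed) = 4116 kJ
ΔH = Σ(broken) − Σ(formed) = 3566 − 4116 = −550 kJ

ΔH ≈ −550 kJ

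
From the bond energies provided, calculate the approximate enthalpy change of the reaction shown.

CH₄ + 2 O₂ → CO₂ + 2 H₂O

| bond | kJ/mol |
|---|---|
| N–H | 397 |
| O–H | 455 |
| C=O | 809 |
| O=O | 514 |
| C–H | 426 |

ΔH ≈ −706 kJ

Bonds broken (reactants):
  C–H: 4 × 426 = 1704
  O=O: 2 × 514 = 1028
  Σ(broken) = 2732 kJ
Bonds formed (products):
  C=O: 2 × 809 = 1618
  O–H: 4 × 455 = 1820
  Σ(formed) = 3438 kJ
ΔH = Σ(broken) − Σ(formed) = 2732 − 3438 = −706 kJ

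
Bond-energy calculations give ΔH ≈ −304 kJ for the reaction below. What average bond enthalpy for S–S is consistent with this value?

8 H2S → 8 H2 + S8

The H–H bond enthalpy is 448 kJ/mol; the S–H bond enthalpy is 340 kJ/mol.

Let D be the S–S bond energy.
Σ(broken) = 16×340 = 5440
Σ(formed) = 8×448 + 8×D = 3584 + 8D
ΔH = Σ(broken) − Σ(formed) = (5440) − (3584 + 8D) = +1856 − 8D
Setting this equal to −304 kJ gives 8D = 2160, so D = 270 kJ/mol.

D(S–S) ≈ 270 kJ/mol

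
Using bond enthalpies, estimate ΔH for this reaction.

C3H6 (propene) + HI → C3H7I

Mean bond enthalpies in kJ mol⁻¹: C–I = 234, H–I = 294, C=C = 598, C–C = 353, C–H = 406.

Bonds broken (reactants):
  C–C: 1 × 353 = 353
  C–H: 6 × 406 = 2436
  C=C: 1 × 598 = 598
  H–I: 1 × 294 = 294
  Σ(broken) = 3681 kJ
Bonds formed (products):
  C–C: 2 × 353 = 706
  C–H: 7 × 406 = 2842
  C–I: 1 × 234 = 234
  Σ(formed) = 3782 kJ
ΔH = Σ(broken) − Σ(formed) = 3681 − 3782 = −101 kJ

ΔH ≈ −101 kJ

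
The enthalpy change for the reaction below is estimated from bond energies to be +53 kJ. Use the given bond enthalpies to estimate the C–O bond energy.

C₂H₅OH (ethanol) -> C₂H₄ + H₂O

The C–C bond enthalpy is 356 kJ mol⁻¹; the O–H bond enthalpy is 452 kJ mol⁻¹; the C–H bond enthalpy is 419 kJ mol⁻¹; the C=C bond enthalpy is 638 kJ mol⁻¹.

D(C–O) ≈ 368 kJ/mol

Let D be the C–O bond energy.
Σ(broken) = 1×356 + 5×419 + 1×D + 1×452 = 2903 + D
Σ(formed) = 4×419 + 1×638 + 2×452 = 3218
ΔH = Σ(broken) − Σ(formed) = (2903 + D) − (3218) = −315 + D
Setting this equal to +53 kJ gives D = 368 kJ/mol.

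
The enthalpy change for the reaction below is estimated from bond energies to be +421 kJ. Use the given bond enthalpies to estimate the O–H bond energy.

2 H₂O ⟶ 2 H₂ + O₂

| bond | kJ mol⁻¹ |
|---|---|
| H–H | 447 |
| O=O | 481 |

D(O–H) ≈ 449 kJ/mol

Let D be the O–H bond energy.
Σ(broken) = 4×D = 4D
Σ(formed) = 2×447 + 1×481 = 1375
ΔH = Σ(broken) − Σ(formed) = (4D) − (1375) = −1375 + 4D
Setting this equal to +421 kJ gives 4D = 1796, so D = 449 kJ/mol.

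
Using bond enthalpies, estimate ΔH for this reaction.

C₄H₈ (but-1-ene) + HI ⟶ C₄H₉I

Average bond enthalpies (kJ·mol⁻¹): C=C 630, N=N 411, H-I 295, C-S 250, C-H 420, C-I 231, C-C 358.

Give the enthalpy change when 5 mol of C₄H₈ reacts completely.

Bonds broken (reactants):
  C-C: 2 × 358 = 716
  C-H: 8 × 420 = 3360
  C=C: 1 × 630 = 630
  H-I: 1 × 295 = 295
  Σ(broken) = 5001 kJ
Bonds formed (products):
  C-C: 3 × 358 = 1074
  C-H: 9 × 420 = 3780
  C-I: 1 × 231 = 231
  Σ(formed) = 5085 kJ
ΔH = Σ(broken) − Σ(formed) = 5001 − 5085 = −84 kJ
For 5× the reaction as written: 5 × (−84) = −420 kJ

ΔH = −420 kJ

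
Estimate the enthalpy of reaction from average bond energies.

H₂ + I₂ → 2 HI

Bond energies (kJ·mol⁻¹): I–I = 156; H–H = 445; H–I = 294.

ΔH ≈ +13 kJ

Bonds broken (reactants):
  H–H: 1 × 445 = 445
  I–I: 1 × 156 = 156
  Σ(broken) = 601 kJ
Bonds formed (products):
  H–I: 2 × 294 = 588
  Σ(formed) = 588 kJ
ΔH = Σ(broken) − Σ(formed) = 601 − 588 = +13 kJ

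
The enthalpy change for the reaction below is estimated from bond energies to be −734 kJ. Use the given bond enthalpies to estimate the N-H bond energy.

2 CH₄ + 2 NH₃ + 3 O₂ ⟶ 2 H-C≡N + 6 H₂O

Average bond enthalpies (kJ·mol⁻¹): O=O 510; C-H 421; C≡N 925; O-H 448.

D(N-H) ≈ 406 kJ/mol

Let D be the N-H bond energy.
Σ(broken) = 8×421 + 6×D + 3×510 = 4898 + 6D
Σ(formed) = 2×925 + 2×421 + 12×448 = 8068
ΔH = Σ(broken) − Σ(formed) = (4898 + 6D) − (8068) = −3170 + 6D
Setting this equal to −734 kJ gives 6D = 2436, so D = 406 kJ/mol.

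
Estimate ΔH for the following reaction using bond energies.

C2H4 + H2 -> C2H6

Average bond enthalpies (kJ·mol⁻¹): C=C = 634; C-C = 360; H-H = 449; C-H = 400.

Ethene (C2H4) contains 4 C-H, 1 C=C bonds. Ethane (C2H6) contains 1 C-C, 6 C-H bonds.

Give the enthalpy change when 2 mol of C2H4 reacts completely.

Bonds broken (reactants):
  C-H: 4 × 400 = 1600
  C=C: 1 × 634 = 634
  H-H: 1 × 449 = 449
  Σ(broken) = 2683 kJ
Bonds formed (products):
  C-C: 1 × 360 = 360
  C-H: 6 × 400 = 2400
  Σ(formed) = 2760 kJ
ΔH = Σ(broken) − Σ(formed) = 2683 − 2760 = −77 kJ
For 2× the reaction as written: 2 × (−77) = −154 kJ

ΔH = −154 kJ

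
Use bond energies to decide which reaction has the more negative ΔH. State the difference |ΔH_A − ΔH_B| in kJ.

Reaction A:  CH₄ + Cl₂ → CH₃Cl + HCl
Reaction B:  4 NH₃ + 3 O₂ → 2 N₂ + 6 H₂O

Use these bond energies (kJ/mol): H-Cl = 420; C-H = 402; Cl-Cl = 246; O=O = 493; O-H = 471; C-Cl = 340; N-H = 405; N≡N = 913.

Reaction B, by 1027 kJ

Reaction A:
  Bonds broken (reactants):
    C-H: 4 × 402 = 1608
    Cl-Cl: 1 × 246 = 246
    Σ(broken) = 1854 kJ
  Bonds formed (products):
    C-Cl: 1 × 340 = 340
    C-H: 3 × 402 = 1206
    H-Cl: 1 × 420 = 420
    Σ(formed) = 1966 kJ
  ΔH_A = 1854 − 1966 = −112 kJ
Reaction B:
  Bonds broken (reactants):
    N-H: 12 × 405 = 4860
    O=O: 3 × 493 = 1479
    Σ(broken) = 6339 kJ
  Bonds formed (products):
    N≡N: 2 × 913 = 1826
    O-H: 12 × 471 = 5652
    Σ(formed) = 7478 kJ
  ΔH_B = 6339 − 7478 = −1139 kJ
ΔH_A − ΔH_B = +1027 kJ, so reaction B has the more negative ΔH; |ΔH_A − ΔH_B| = 1027 kJ.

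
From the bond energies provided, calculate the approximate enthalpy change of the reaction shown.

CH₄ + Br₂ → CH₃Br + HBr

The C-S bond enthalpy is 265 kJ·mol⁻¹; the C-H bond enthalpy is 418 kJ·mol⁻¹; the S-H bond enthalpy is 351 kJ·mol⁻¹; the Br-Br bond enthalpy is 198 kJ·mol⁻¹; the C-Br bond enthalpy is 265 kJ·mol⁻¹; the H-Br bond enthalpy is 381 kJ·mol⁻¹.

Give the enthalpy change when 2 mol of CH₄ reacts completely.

Bonds broken (reactants):
  Br-Br: 1 × 198 = 198
  C-H: 4 × 418 = 1672
  Σ(broken) = 1870 kJ
Bonds formed (products):
  C-Br: 1 × 265 = 265
  C-H: 3 × 418 = 1254
  H-Br: 1 × 381 = 381
  Σ(formed) = 1900 kJ
ΔH = Σ(broken) − Σ(formed) = 1870 − 1900 = −30 kJ
For 2× the reaction as written: 2 × (−30) = −60 kJ

ΔH = −60 kJ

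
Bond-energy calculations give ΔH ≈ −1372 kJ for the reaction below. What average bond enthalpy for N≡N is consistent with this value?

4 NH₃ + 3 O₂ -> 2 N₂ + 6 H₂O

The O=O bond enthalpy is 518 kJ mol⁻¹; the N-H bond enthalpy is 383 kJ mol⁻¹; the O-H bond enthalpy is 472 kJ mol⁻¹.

D(N≡N) ≈ 929 kJ/mol

Let D be the N≡N bond energy.
Σ(broken) = 12×383 + 3×518 = 6150
Σ(formed) = 2×D + 12×472 = 5664 + 2D
ΔH = Σ(broken) − Σ(formed) = (6150) − (5664 + 2D) = +486 − 2D
Setting this equal to −1372 kJ gives 2D = 1858, so D = 929 kJ/mol.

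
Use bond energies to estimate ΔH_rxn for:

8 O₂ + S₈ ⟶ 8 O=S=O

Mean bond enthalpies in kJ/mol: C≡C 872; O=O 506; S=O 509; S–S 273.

Bonds broken (reactants):
  O=O: 8 × 506 = 4048
  S–S: 8 × 273 = 2184
  Σ(broken) = 6232 kJ
Bonds formed (products):
  S=O: 16 × 509 = 8144
  Σ(formed) = 8144 kJ
ΔH = Σ(broken) − Σ(formed) = 6232 − 8144 = −1912 kJ

ΔH ≈ −1912 kJ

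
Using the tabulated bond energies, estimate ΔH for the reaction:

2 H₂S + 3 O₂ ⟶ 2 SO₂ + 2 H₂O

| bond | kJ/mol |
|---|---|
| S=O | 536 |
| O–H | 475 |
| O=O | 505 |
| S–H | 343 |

ΔH ≈ −1157 kJ

Bonds broken (reactants):
  O=O: 3 × 505 = 1515
  S–H: 4 × 343 = 1372
  Σ(broken) = 2887 kJ
Bonds formed (products):
  O–H: 4 × 475 = 1900
  S=O: 4 × 536 = 2144
  Σ(formed) = 4044 kJ
ΔH = Σ(broken) − Σ(formed) = 2887 − 4044 = −1157 kJ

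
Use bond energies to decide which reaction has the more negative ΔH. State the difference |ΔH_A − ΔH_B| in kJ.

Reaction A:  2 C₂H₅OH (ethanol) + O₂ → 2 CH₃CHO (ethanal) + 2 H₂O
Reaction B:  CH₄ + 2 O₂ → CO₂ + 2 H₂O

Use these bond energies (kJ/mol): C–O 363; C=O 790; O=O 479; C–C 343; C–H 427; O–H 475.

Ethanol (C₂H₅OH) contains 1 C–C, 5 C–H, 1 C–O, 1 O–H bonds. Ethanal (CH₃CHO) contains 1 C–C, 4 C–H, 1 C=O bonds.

Reaction A:
  Bonds broken (reactants):
    C–C: 2 × 343 = 686
    C–H: 10 × 427 = 4270
    C–O: 2 × 363 = 726
    O–H: 2 × 475 = 950
    O=O: 1 × 479 = 479
    Σ(broken) = 7111 kJ
  Bonds formed (products):
    C–C: 2 × 343 = 686
    C–H: 8 × 427 = 3416
    C=O: 2 × 790 = 1580
    O–H: 4 × 475 = 1900
    Σ(formed) = 7582 kJ
  ΔH_A = 7111 − 7582 = −471 kJ
Reaction B:
  Bonds broken (reactants):
    C–H: 4 × 427 = 1708
    O=O: 2 × 479 = 958
    Σ(broken) = 2666 kJ
  Bonds formed (products):
    C=O: 2 × 790 = 1580
    O–H: 4 × 475 = 1900
    Σ(formed) = 3480 kJ
  ΔH_B = 2666 − 3480 = −814 kJ
ΔH_A − ΔH_B = +343 kJ, so reaction B has the more negative ΔH; |ΔH_A − ΔH_B| = 343 kJ.

Reaction B, by 343 kJ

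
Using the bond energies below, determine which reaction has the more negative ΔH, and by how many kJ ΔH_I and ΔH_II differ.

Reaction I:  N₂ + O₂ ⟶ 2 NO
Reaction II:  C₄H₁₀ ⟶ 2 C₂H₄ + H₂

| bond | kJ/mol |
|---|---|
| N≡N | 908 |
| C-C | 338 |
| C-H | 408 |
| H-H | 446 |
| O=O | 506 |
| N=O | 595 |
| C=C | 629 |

Reaction II, by 98 kJ

Reaction I:
  Bonds broken (reactants):
    N≡N: 1 × 908 = 908
    O=O: 1 × 506 = 506
    Σ(broken) = 1414 kJ
  Bonds formed (products):
    N=O: 2 × 595 = 1190
    Σ(formed) = 1190 kJ
  ΔH_I = 1414 − 1190 = +224 kJ
Reaction II:
  Bonds broken (reactants):
    C-C: 3 × 338 = 1014
    C-H: 10 × 408 = 4080
    Σ(broken) = 5094 kJ
  Bonds formed (products):
    C-H: 8 × 408 = 3264
    C=C: 2 × 629 = 1258
    H-H: 1 × 446 = 446
    Σ(formed) = 4968 kJ
  ΔH_II = 5094 − 4968 = +126 kJ
ΔH_I − ΔH_II = +98 kJ, so reaction II has the more negative ΔH; |ΔH_I − ΔH_II| = 98 kJ.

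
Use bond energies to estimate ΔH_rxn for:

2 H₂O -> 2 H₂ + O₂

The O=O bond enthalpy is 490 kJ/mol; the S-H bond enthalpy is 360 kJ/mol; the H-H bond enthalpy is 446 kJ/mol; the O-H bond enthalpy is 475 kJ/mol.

Bonds broken (reactants):
  O-H: 4 × 475 = 1900
  Σ(broken) = 1900 kJ
Bonds formed (products):
  H-H: 2 × 446 = 892
  O=O: 1 × 490 = 490
  Σ(formed) = 1382 kJ
ΔH = Σ(broken) − Σ(formed) = 1900 − 1382 = +518 kJ

ΔH ≈ +518 kJ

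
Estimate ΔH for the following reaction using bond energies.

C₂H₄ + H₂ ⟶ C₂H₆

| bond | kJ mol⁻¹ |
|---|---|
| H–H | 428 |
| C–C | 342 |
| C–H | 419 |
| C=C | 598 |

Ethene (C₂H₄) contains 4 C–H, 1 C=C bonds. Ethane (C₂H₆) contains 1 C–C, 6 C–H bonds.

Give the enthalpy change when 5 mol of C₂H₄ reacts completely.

ΔH = −770 kJ

Bonds broken (reactants):
  C–H: 4 × 419 = 1676
  C=C: 1 × 598 = 598
  H–H: 1 × 428 = 428
  Σ(broken) = 2702 kJ
Bonds formed (products):
  C–C: 1 × 342 = 342
  C–H: 6 × 419 = 2514
  Σ(formed) = 2856 kJ
ΔH = Σ(broken) − Σ(formed) = 2702 − 2856 = −154 kJ
For 5× the reaction as written: 5 × (−154) = −770 kJ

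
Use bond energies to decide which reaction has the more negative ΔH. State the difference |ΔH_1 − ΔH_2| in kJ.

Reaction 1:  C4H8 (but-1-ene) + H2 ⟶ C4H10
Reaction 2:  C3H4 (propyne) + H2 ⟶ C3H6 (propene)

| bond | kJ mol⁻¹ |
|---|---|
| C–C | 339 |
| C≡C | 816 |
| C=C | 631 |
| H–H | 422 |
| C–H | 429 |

Reaction 2, by 107 kJ

Reaction 1:
  Bonds broken (reactants):
    C–C: 2 × 339 = 678
    C–H: 8 × 429 = 3432
    C=C: 1 × 631 = 631
    H–H: 1 × 422 = 422
    Σ(broken) = 5163 kJ
  Bonds formed (products):
    C–C: 3 × 339 = 1017
    C–H: 10 × 429 = 4290
    Σ(formed) = 5307 kJ
  ΔH_1 = 5163 − 5307 = −144 kJ
Reaction 2:
  Bonds broken (reactants):
    C≡C: 1 × 816 = 816
    C–C: 1 × 339 = 339
    C–H: 4 × 429 = 1716
    H–H: 1 × 422 = 422
    Σ(broken) = 3293 kJ
  Bonds formed (products):
    C–C: 1 × 339 = 339
    C–H: 6 × 429 = 2574
    C=C: 1 × 631 = 631
    Σ(formed) = 3544 kJ
  ΔH_2 = 3293 − 3544 = −251 kJ
ΔH_1 − ΔH_2 = +107 kJ, so reaction 2 has the more negative ΔH; |ΔH_1 − ΔH_2| = 107 kJ.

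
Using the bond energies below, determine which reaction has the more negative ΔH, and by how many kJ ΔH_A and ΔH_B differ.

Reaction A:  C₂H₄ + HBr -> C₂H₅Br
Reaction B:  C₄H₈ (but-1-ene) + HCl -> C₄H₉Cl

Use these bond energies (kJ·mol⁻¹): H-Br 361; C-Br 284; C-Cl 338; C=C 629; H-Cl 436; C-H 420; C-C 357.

Reaction A, by 21 kJ

Reaction A:
  Bonds broken (reactants):
    C-H: 4 × 420 = 1680
    C=C: 1 × 629 = 629
    H-Br: 1 × 361 = 361
    Σ(broken) = 2670 kJ
  Bonds formed (products):
    C-Br: 1 × 284 = 284
    C-C: 1 × 357 = 357
    C-H: 5 × 420 = 2100
    Σ(formed) = 2741 kJ
  ΔH_A = 2670 − 2741 = −71 kJ
Reaction B:
  Bonds broken (reactants):
    C-C: 2 × 357 = 714
    C-H: 8 × 420 = 3360
    C=C: 1 × 629 = 629
    H-Cl: 1 × 436 = 436
    Σ(broken) = 5139 kJ
  Bonds formed (products):
    C-C: 3 × 357 = 1071
    C-Cl: 1 × 338 = 338
    C-H: 9 × 420 = 3780
    Σ(formed) = 5189 kJ
  ΔH_B = 5139 − 5189 = −50 kJ
ΔH_A − ΔH_B = −21 kJ, so reaction A has the more negative ΔH; |ΔH_A − ΔH_B| = 21 kJ.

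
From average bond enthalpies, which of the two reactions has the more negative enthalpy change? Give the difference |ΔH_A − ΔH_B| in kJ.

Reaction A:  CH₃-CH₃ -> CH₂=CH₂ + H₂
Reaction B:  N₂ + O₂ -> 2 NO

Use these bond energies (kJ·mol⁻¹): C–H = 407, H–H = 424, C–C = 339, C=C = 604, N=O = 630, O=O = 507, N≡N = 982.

Reaction A:
  Bonds broken (reactants):
    C–C: 1 × 339 = 339
    C–H: 6 × 407 = 2442
    Σ(broken) = 2781 kJ
  Bonds formed (products):
    C–H: 4 × 407 = 1628
    C=C: 1 × 604 = 604
    H–H: 1 × 424 = 424
    Σ(formed) = 2656 kJ
  ΔH_A = 2781 − 2656 = +125 kJ
Reaction B:
  Bonds broken (reactants):
    N≡N: 1 × 982 = 982
    O=O: 1 × 507 = 507
    Σ(broken) = 1489 kJ
  Bonds formed (products):
    N=O: 2 × 630 = 1260
    Σ(formed) = 1260 kJ
  ΔH_B = 1489 − 1260 = +229 kJ
ΔH_A − ΔH_B = −104 kJ, so reaction A has the more negative ΔH; |ΔH_A − ΔH_B| = 104 kJ.

Reaction A, by 104 kJ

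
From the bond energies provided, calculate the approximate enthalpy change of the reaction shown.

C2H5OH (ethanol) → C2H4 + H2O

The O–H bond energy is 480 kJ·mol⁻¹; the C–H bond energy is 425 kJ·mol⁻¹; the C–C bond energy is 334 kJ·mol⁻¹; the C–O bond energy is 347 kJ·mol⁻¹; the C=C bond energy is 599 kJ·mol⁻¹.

Bonds broken (reactants):
  C–C: 1 × 334 = 334
  C–H: 5 × 425 = 2125
  C–O: 1 × 347 = 347
  O–H: 1 × 480 = 480
  Σ(broken) = 3286 kJ
Bonds formed (products):
  C–H: 4 × 425 = 1700
  C=C: 1 × 599 = 599
  O–H: 2 × 480 = 960
  Σ(formed) = 3259 kJ
ΔH = Σ(broken) − Σ(formed) = 3286 − 3259 = +27 kJ

ΔH ≈ +27 kJ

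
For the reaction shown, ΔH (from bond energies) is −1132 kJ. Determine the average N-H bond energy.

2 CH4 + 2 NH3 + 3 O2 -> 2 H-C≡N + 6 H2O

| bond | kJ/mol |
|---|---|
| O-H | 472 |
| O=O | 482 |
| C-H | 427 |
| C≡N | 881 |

D(N-H) ≈ 381 kJ/mol

Let D be the N-H bond energy.
Σ(broken) = 8×427 + 6×D + 3×482 = 4862 + 6D
Σ(formed) = 2×881 + 2×427 + 12×472 = 8280
ΔH = Σ(broken) − Σ(formed) = (4862 + 6D) − (8280) = −3418 + 6D
Setting this equal to −1132 kJ gives 6D = 2286, so D = 381 kJ/mol.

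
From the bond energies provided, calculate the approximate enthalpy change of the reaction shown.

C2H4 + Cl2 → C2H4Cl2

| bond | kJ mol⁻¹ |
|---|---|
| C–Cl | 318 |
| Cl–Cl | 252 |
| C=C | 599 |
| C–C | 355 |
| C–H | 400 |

Bonds broken (reactants):
  C–H: 4 × 400 = 1600
  C=C: 1 × 599 = 599
  Cl–Cl: 1 × 252 = 252
  Σ(broken) = 2451 kJ
Bonds formed (products):
  C–C: 1 × 355 = 355
  C–Cl: 2 × 318 = 636
  C–H: 4 × 400 = 1600
  Σ(formed) = 2591 kJ
ΔH = Σ(broken) − Σ(formed) = 2451 − 2591 = −140 kJ

ΔH ≈ −140 kJ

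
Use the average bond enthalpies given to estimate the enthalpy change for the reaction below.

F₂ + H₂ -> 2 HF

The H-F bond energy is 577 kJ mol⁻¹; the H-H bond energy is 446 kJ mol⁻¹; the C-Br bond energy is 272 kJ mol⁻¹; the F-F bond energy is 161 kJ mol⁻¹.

ΔH ≈ −547 kJ

Bonds broken (reactants):
  F-F: 1 × 161 = 161
  H-H: 1 × 446 = 446
  Σ(broken) = 607 kJ
Bonds formed (products):
  H-F: 2 × 577 = 1154
  Σ(formed) = 1154 kJ
ΔH = Σ(broken) − Σ(formed) = 607 − 1154 = −547 kJ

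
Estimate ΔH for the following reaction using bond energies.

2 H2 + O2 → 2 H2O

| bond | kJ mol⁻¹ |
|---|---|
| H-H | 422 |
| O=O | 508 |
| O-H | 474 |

Bonds broken (reactants):
  H-H: 2 × 422 = 844
  O=O: 1 × 508 = 508
  Σ(broken) = 1352 kJ
Bonds formed (products):
  O-H: 4 × 474 = 1896
  Σ(formed) = 1896 kJ
ΔH = Σ(broken) − Σ(formed) = 1352 − 1896 = −544 kJ

ΔH ≈ −544 kJ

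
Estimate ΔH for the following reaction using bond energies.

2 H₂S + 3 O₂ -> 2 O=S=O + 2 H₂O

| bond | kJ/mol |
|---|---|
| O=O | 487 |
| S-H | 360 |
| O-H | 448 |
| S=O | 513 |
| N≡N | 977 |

ΔH ≈ −943 kJ

Bonds broken (reactants):
  O=O: 3 × 487 = 1461
  S-H: 4 × 360 = 1440
  Σ(broken) = 2901 kJ
Bonds formed (products):
  O-H: 4 × 448 = 1792
  S=O: 4 × 513 = 2052
  Σ(formed) = 3844 kJ
ΔH = Σ(broken) − Σ(formed) = 2901 − 3844 = −943 kJ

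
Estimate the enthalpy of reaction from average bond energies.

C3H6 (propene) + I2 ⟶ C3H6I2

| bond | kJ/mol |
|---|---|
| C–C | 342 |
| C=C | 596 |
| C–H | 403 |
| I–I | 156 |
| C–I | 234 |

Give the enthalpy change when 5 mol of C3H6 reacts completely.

Bonds broken (reactants):
  C–C: 1 × 342 = 342
  C–H: 6 × 403 = 2418
  C=C: 1 × 596 = 596
  I–I: 1 × 156 = 156
  Σ(broken) = 3512 kJ
Bonds formed (products):
  C–C: 2 × 342 = 684
  C–H: 6 × 403 = 2418
  C–I: 2 × 234 = 468
  Σ(formed) = 3570 kJ
ΔH = Σ(broken) − Σ(formed) = 3512 − 3570 = −58 kJ
For 5× the reaction as written: 5 × (−58) = −290 kJ

ΔH = −290 kJ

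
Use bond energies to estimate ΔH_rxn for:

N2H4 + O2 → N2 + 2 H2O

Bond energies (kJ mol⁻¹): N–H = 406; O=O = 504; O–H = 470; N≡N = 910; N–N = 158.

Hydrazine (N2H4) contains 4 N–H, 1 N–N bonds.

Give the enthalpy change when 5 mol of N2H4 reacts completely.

ΔH = −2520 kJ

Bonds broken (reactants):
  N–H: 4 × 406 = 1624
  N–N: 1 × 158 = 158
  O=O: 1 × 504 = 504
  Σ(broken) = 2286 kJ
Bonds formed (products):
  N≡N: 1 × 910 = 910
  O–H: 4 × 470 = 1880
  Σ(formed) = 2790 kJ
ΔH = Σ(broken) − Σ(formed) = 2286 − 2790 = −504 kJ
For 5× the reaction as written: 5 × (−504) = −2520 kJ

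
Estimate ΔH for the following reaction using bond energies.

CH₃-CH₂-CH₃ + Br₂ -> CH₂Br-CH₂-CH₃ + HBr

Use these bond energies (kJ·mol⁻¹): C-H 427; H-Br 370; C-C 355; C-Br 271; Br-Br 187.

ΔH ≈ −27 kJ

Bonds broken (reactants):
  Br-Br: 1 × 187 = 187
  C-C: 2 × 355 = 710
  C-H: 8 × 427 = 3416
  Σ(broken) = 4313 kJ
Bonds formed (products):
  C-Br: 1 × 271 = 271
  C-C: 2 × 355 = 710
  C-H: 7 × 427 = 2989
  H-Br: 1 × 370 = 370
  Σ(formed) = 4340 kJ
ΔH = Σ(broken) − Σ(formed) = 4313 − 4340 = −27 kJ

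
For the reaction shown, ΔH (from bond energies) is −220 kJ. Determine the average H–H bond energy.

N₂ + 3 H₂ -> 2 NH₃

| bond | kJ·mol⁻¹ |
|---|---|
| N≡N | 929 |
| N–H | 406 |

D(H–H) ≈ 429 kJ/mol

Let D be the H–H bond energy.
Σ(broken) = 3×D + 1×929 = 929 + 3D
Σ(formed) = 6×406 = 2436
ΔH = Σ(broken) − Σ(formed) = (929 + 3D) − (2436) = −1507 + 3D
Setting this equal to −220 kJ gives 3D = 1287, so D = 429 kJ/mol.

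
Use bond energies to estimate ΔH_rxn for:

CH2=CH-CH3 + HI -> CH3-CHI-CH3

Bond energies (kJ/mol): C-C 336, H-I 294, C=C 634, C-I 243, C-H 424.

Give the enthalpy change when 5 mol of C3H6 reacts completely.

Bonds broken (reactants):
  C-C: 1 × 336 = 336
  C-H: 6 × 424 = 2544
  C=C: 1 × 634 = 634
  H-I: 1 × 294 = 294
  Σ(broken) = 3808 kJ
Bonds formed (products):
  C-C: 2 × 336 = 672
  C-H: 7 × 424 = 2968
  C-I: 1 × 243 = 243
  Σ(formed) = 3883 kJ
ΔH = Σ(broken) − Σ(formed) = 3808 − 3883 = −75 kJ
For 5× the reaction as written: 5 × (−75) = −375 kJ

ΔH = −375 kJ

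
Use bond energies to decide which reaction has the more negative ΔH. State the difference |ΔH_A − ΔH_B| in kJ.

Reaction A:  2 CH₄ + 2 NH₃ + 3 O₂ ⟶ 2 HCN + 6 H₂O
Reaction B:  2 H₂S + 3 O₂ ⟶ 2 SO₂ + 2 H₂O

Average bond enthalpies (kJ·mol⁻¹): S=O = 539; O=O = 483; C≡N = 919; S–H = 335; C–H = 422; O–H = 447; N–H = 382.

Reaction B, by 226 kJ

Reaction A:
  Bonds broken (reactants):
    C–H: 8 × 422 = 3376
    N–H: 6 × 382 = 2292
    O=O: 3 × 483 = 1449
    Σ(broken) = 7117 kJ
  Bonds formed (products):
    C≡N: 2 × 919 = 1838
    C–H: 2 × 422 = 844
    O–H: 12 × 447 = 5364
    Σ(formed) = 8046 kJ
  ΔH_A = 7117 − 8046 = −929 kJ
Reaction B:
  Bonds broken (reactants):
    O=O: 3 × 483 = 1449
    S–H: 4 × 335 = 1340
    Σ(broken) = 2789 kJ
  Bonds formed (products):
    O–H: 4 × 447 = 1788
    S=O: 4 × 539 = 2156
    Σ(formed) = 3944 kJ
  ΔH_B = 2789 − 3944 = −1155 kJ
ΔH_A − ΔH_B = +226 kJ, so reaction B has the more negative ΔH; |ΔH_A − ΔH_B| = 226 kJ.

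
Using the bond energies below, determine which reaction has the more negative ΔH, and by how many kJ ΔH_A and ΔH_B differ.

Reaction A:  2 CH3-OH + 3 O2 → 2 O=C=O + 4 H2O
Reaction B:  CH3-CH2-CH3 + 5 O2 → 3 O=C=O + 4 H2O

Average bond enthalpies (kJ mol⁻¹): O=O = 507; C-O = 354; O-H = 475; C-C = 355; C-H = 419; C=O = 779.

Reaction B, by 654 kJ

Reaction A:
  Bonds broken (reactants):
    C-H: 6 × 419 = 2514
    C-O: 2 × 354 = 708
    O-H: 2 × 475 = 950
    O=O: 3 × 507 = 1521
    Σ(broken) = 5693 kJ
  Bonds formed (products):
    C=O: 4 × 779 = 3116
    O-H: 8 × 475 = 3800
    Σ(formed) = 6916 kJ
  ΔH_A = 5693 − 6916 = −1223 kJ
Reaction B:
  Bonds broken (reactants):
    C-C: 2 × 355 = 710
    C-H: 8 × 419 = 3352
    O=O: 5 × 507 = 2535
    Σ(broken) = 6597 kJ
  Bonds formed (products):
    C=O: 6 × 779 = 4674
    O-H: 8 × 475 = 3800
    Σ(formed) = 8474 kJ
  ΔH_B = 6597 − 8474 = −1877 kJ
ΔH_A − ΔH_B = +654 kJ, so reaction B has the more negative ΔH; |ΔH_A − ΔH_B| = 654 kJ.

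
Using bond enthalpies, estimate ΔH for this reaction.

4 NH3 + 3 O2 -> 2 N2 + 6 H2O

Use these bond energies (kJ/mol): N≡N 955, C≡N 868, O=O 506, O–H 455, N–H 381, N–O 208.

Bonds broken (reactants):
  N–H: 12 × 381 = 4572
  O=O: 3 × 506 = 1518
  Σ(broken) = 6090 kJ
Bonds formed (products):
  N≡N: 2 × 955 = 1910
  O–H: 12 × 455 = 5460
  Σ(formed) = 7370 kJ
ΔH = Σ(broken) − Σ(formed) = 6090 − 7370 = −1280 kJ

ΔH ≈ −1280 kJ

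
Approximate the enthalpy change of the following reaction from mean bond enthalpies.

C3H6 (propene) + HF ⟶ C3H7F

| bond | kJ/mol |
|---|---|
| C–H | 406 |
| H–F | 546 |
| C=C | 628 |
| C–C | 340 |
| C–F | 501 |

ΔH ≈ −73 kJ

Bonds broken (reactants):
  C–C: 1 × 340 = 340
  C–H: 6 × 406 = 2436
  C=C: 1 × 628 = 628
  H–F: 1 × 546 = 546
  Σ(broken) = 3950 kJ
Bonds formed (products):
  C–C: 2 × 340 = 680
  C–F: 1 × 501 = 501
  C–H: 7 × 406 = 2842
  Σ(formed) = 4023 kJ
ΔH = Σ(broken) − Σ(formed) = 3950 − 4023 = −73 kJ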